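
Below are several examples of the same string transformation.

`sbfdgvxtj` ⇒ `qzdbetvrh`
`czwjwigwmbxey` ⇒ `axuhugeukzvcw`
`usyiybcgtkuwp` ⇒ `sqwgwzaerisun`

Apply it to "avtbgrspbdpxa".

ytrzepqnzbnvy

Looking at the pairs, the operation is to shift every letter 2 places backward in the alphabet (wrapping around).
So "avtbgrspbdpxa" becomes "ytrzepqnzbnvy".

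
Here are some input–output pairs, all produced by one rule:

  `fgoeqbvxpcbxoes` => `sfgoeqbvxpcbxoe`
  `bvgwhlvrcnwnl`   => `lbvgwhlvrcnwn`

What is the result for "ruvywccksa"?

aruvywccks

Looking at the pairs, the operation is to move the last character to the front.
On "ruvywccksa" that produces "aruvywccks".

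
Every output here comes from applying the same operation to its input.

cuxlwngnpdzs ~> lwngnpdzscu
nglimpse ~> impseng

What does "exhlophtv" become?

lophtvex

In each case the input is transformed by: move the first 3 characters to the end (rotate left by 3), then delete the last character.
So "exhlophtv" becomes "lophtvex".
(Check on "nglimpse": → "impsengl" → "impseng" ✓)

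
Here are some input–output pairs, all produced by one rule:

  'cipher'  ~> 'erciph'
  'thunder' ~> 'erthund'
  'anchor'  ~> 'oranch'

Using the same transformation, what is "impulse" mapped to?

seimpul

The pattern: move the last 2 characters to the front (rotate right by 2).
Doing the same to "impulse": "seimpul".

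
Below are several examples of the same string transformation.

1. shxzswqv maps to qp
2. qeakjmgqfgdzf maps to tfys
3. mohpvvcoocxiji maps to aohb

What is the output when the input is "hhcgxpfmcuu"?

The transformation: keep one character in every 3, starting at position 3 (positions 3rd, 6th, 9th, ...), then shift every letter 7 places backward in the alphabet (wrapping around).
Applying both steps to "hhcgxpfmcuu": "cpc", then "viv".

viv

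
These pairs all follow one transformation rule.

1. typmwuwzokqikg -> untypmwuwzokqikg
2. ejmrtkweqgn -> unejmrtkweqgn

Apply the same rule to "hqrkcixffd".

unhqrkcixffd

The rule is to prepend "un".
Doing the same to "hqrkcixffd": "unhqrkcixffd".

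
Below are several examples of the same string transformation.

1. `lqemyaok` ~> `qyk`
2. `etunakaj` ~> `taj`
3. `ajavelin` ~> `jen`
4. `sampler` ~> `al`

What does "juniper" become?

up

The transformation: keep one character in every 3, starting at position 2 (positions 2nd, 5th, 8th, ...).
On "juniper" that produces "up".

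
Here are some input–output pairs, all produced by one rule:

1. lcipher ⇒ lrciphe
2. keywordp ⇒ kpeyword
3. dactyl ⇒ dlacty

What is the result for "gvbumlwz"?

gzvbumlw

The pattern: swap the first and last characters, then move the last character to the front.
For "gvbumlwz", step one produces "zvbumlwg"; step two turns that into "gzvbumlw".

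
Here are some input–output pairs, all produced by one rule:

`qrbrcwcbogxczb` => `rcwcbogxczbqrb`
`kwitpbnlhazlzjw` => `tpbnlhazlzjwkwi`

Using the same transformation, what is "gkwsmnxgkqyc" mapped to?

smnxgkqycgkw

The transformation: move the first 3 characters to the end (rotate left by 3).
So "gkwsmnxgkqyc" becomes "smnxgkqycgkw".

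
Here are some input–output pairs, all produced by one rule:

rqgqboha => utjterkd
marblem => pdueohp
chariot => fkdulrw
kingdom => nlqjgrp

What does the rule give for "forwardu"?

The transformation: shift every letter 3 places forward in the alphabet (wrapping around).
Applying that to "forwardu" gives "iruzdugx".

iruzdugx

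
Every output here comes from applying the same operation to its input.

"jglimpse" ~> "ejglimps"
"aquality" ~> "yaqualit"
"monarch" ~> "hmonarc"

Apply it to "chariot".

What's happening: move the last character to the front.
On "chariot" that produces "tchario".

tchario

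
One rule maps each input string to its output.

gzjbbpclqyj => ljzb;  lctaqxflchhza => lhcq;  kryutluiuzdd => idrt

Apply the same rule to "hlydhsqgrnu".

The transformation: keep one character in every 3, starting at position 2 (positions 2nd, 5th, 8th, ...), then swap the front and back halves of the string.
Doing the same to "hlydhsqgrnu": "gulh".

gulh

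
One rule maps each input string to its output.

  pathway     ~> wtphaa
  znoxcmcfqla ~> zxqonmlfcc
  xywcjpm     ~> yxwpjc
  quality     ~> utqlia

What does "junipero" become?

What's happening: delete the last character, then sort the characters into reverse alphabetical order.
So "junipero" becomes "urpnjie".

urpnjie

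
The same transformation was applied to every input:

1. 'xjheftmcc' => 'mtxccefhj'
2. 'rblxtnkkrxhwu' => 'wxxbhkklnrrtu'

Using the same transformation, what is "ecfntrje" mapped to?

The pattern: sort the characters into alphabetical order, then move the last 3 characters to the front (rotate right by 3).
For "ecfntrje", step one produces "ceefjnrt"; step two turns that into "nrtceefj".
(Check on "xjheftmcc": → "ccefhjmtx" → "mtxccefhj" ✓)

nrtceefj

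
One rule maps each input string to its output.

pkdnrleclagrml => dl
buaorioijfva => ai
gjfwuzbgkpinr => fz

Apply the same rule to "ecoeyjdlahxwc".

The pattern: keep one character in every 3, starting at position 3 (positions 3rd, 6th, 9th, ...), then keep only the first 2 characters.
"ecoeyjdlahxwc" → "ojaw" → "oj".
(Check on "buaorioijfva": → "aija" → "ai" ✓)

oj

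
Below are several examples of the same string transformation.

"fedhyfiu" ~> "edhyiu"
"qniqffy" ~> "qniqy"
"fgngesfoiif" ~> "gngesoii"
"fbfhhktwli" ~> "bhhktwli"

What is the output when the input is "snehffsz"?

snehsz

The pattern: remove every "f".
Doing the same to "snehffsz": "snehsz".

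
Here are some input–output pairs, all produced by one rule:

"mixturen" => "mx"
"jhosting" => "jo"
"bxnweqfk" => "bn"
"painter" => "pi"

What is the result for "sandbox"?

Rule — keep every other character starting from the first (positions 1st, 3rd, 5th, ...), then delete the last 2 characters.
On "sandbox": the first step gives "snbx", and the second then gives "sn".

sn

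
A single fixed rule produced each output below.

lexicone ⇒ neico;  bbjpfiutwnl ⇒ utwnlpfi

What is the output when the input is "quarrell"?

llrre

The rule is to delete the first 3 characters, then move the first 3 characters to the end (rotate left by 3).
On "quarrell": the first step gives "rrell", and the second then gives "llrre".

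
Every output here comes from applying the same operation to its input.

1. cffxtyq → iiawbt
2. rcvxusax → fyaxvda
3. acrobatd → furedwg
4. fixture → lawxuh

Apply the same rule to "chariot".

kdulrw

What's happening: shift every letter 3 places forward in the alphabet (wrapping around), then delete the first character.
Applying both steps to "chariot": "fkdulrw", then "kdulrw".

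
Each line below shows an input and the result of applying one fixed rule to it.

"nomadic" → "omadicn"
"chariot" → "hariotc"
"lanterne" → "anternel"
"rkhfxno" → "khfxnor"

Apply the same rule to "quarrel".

What's happening: move the first character to the end.
Applying that to "quarrel" gives "uarrelq".

uarrelq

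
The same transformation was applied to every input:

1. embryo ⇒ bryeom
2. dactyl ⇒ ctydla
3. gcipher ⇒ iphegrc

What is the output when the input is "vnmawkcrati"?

mawkcratvin

Looking at the pairs, the operation is to swap the first and last characters, then move the first 2 characters to the end (rotate left by 2).
"vnmawkcrati" → "mawkcratvin".
(Check on "dactyl": → "lactyd" → "ctydla" ✓)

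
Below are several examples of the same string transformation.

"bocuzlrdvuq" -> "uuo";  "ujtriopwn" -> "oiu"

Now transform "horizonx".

The transformation: reverse the string, then keep only the vowels.
So "horizonx" becomes "oio".

oio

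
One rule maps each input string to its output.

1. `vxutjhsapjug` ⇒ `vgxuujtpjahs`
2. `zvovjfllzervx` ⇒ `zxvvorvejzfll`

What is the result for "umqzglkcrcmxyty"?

uymtqyzxgmlckrc

In each case the input is transformed by: take characters alternately from the front and the back (1st, last, 2nd, 2nd-last, ...).
"umqzglkcrcmxyty" → "uymtqyzxgmlckrc".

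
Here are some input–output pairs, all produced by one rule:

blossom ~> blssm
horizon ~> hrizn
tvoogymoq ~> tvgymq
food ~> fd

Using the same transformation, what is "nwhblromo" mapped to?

nwhblrm

The transformation: remove every "o".
On "nwhblromo" that produces "nwhblrm".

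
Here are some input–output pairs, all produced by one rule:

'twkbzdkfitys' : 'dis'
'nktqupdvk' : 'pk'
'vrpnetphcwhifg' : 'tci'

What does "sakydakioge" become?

ao

What's happening: keep one character in every 3, starting at position 3 (positions 3rd, 6th, 9th, ...), then delete the first character.
Working it through for "sakydakioge": intermediate "kao", final "ao".
(Check on "vrpnetphcwhifg": → "ptci" → "tci" ✓)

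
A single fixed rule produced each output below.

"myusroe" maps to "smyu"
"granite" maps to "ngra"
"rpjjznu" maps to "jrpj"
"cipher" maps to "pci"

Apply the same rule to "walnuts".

The pattern: delete the last 3 characters, then move the last character to the front.
Working it through for "walnuts": intermediate "waln", final "nwal".

nwal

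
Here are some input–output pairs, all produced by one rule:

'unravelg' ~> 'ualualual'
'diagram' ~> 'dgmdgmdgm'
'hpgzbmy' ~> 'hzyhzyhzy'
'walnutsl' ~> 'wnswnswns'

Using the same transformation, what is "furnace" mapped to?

Rule — keep one character in every 3, starting at position 1 (positions 1st, 4th, 7th, ...), then write the whole string 3 times in a row.
Applying that to "furnace" gives "fnefnefne".
(Check on "diagram": → "dgm" → "dgmdgmdgm" ✓)

fnefnefne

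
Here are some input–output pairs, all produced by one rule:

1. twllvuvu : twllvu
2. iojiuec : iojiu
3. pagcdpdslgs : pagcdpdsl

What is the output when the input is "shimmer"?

shimm

The rule is to delete the last 2 characters.
Doing the same to "shimmer": "shimm".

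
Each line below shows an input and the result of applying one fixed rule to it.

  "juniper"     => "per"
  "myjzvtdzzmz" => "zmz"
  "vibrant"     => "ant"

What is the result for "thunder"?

In each case the input is transformed by: keep only the last 3 characters.
So "thunder" becomes "der".

der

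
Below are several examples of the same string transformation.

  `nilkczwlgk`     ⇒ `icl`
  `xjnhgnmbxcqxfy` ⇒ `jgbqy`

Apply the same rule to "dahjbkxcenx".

Each output is the input with this applied: keep one character in every 3, starting at position 2 (positions 2nd, 5th, 8th, ...).
Doing the same to "dahjbkxcenx": "abcx".

abcx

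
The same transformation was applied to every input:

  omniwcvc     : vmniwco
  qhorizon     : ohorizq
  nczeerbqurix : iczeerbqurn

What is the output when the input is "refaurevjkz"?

kefaurevjr

Rule — delete the last character, then swap the first and last characters.
"refaurevjkz" → "refaurevjk" → "kefaurevjr".
(Check on "qhorizon": → "qhorizo" → "ohorizq" ✓)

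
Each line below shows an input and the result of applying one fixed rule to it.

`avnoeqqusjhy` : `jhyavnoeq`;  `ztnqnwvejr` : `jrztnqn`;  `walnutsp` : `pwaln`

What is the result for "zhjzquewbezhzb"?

Rule — swap the front and back halves of the string, then delete the first 3 characters.
On "zhjzquewbezhzb" that produces "zhzbzhjzque".

zhzbzhjzque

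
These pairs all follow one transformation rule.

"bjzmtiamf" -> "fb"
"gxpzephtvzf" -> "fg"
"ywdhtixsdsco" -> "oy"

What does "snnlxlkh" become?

Rule — move the last character to the front, then keep only the first 2 characters.
Starting from "snnlxlkh": after the first operation, "hsnnlxlk"; after the second, "hs".
(Check on "ywdhtixsdsco": → "oywdhtixsdsc" → "oy" ✓)

hs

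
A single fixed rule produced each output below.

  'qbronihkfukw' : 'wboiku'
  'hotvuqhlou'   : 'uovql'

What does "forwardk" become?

kowr

The transformation: keep every other character starting from the second (positions 2nd, 4th, 6th, ...), then move the last character to the front.
Starting from "forwardk": after the first operation, "owrk"; after the second, "kowr".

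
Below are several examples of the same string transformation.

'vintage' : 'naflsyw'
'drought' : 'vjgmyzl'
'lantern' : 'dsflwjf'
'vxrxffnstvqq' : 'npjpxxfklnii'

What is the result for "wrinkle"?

ojafcdw

Looking at the pairs, the operation is to shift every letter 8 places backward in the alphabet (wrapping around).
For "wrinkle" the result is "ojafcdw".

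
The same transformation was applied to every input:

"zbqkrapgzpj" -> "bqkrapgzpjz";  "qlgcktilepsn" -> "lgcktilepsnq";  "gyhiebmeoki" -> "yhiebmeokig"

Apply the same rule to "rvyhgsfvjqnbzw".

The transformation: move the first character to the end.
On "rvyhgsfvjqnbzw" that produces "vyhgsfvjqnbzwr".

vyhgsfvjqnbzwr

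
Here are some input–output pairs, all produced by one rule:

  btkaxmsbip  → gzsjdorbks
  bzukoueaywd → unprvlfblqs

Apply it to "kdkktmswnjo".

The rule is to shift every letter 9 places backward in the alphabet (wrapping around), then reverse the string.
On "kdkktmswnjo": the first step gives "bubbkdjneaf", and the second then gives "faenjdkbbub".

faenjdkbbub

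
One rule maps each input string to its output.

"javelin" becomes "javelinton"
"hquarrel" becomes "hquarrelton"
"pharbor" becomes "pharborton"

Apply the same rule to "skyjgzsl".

skyjgzslton

The transformation: append "ton".
Doing the same to "skyjgzsl": "skyjgzslton".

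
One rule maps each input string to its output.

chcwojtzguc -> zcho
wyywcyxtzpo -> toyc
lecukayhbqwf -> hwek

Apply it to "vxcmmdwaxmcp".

The pattern: keep one character in every 3, starting at position 2 (positions 2nd, 5th, 8th, ...), then move the last 2 characters to the front (rotate right by 2).
Applying both steps to "vxcmmdwaxmcp": "xmac", then "acxm".

acxm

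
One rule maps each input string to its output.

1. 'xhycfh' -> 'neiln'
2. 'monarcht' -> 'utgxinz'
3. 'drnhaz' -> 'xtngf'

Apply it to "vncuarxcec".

tiagxdiki

The pattern: shift every letter 6 places forward in the alphabet (wrapping around), then delete the first character.
For "vncuarxcec", step one produces "btiagxdiki"; step two turns that into "tiagxdiki".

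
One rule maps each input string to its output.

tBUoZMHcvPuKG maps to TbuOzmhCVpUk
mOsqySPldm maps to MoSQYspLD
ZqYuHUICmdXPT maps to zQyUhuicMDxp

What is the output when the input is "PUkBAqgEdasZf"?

puKbaQGeDASz

Rule — flip the case of every letter, then delete the last character.
"PUkBAqgEdasZf" → "puKbaQGeDASzF" → "puKbaQGeDASz".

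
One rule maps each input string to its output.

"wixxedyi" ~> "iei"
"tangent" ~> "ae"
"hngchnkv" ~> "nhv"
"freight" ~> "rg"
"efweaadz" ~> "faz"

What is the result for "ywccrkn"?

wr

What's happening: keep one character in every 3, starting at position 2 (positions 2nd, 5th, 8th, ...).
So "ywccrkn" becomes "wr".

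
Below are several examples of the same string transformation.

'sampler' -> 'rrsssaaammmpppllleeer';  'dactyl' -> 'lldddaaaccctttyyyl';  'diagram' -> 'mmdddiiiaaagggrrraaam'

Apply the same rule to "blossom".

mmbbblllooossssssooom

What's happening: repeat every character 3 times, then move the last 2 characters to the front (rotate right by 2).
On "blossom": the first step gives "bbblllooossssssooommm", and the second then gives "mmbbblllooossssssooom".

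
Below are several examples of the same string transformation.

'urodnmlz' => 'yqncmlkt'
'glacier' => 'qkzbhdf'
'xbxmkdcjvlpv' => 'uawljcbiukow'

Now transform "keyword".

The transformation: swap the first and last characters, then shift every letter 1 place backward in the alphabet (wrapping around).
Starting from "keyword": after the first operation, "deywork"; after the second, "cdxvnqj".

cdxvnqj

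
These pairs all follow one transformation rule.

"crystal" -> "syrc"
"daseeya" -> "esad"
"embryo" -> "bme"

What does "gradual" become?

darg

The transformation: reverse the string, then delete the first 3 characters.
For "gradual", step one produces "laudarg"; step two turns that into "darg".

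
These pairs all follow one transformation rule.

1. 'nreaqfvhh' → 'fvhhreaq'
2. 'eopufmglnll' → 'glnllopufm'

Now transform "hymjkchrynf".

hrynfymjkc

Rule — delete the first character, then swap the front and back halves of the string.
For "hymjkchrynf", step one produces "ymjkchrynf"; step two turns that into "hrynfymjkc".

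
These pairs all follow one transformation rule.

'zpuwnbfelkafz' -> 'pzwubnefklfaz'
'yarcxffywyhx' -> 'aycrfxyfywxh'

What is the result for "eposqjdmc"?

In each case the input is transformed by: swap each adjacent pair of characters (1↔2, 3↔4, ...).
For "eposqjdmc" the result is "pesojqmdc".

pesojqmdc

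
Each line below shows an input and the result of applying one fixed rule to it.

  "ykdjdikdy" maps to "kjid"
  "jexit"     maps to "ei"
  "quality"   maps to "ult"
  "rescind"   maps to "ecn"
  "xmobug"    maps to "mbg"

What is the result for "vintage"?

What's happening: keep every other character starting from the second (positions 2nd, 4th, 6th, ...).
Doing the same to "vintage": "itg".

itg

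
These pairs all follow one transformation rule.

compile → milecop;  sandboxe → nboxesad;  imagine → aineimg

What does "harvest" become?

Looking at the pairs, the operation is to move the first 3 characters to the end (rotate left by 3), then swap the first and last characters.
"harvest" → "vesthar" → "resthav".

resthav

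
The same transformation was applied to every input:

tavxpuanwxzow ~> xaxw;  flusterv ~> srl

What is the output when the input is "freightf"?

itr

In each case the input is transformed by: move the first 2 characters to the end (rotate left by 2), then keep one character in every 3, starting at position 2 (positions 2nd, 5th, 8th, ...).
"freightf" → "eightffr" → "itr".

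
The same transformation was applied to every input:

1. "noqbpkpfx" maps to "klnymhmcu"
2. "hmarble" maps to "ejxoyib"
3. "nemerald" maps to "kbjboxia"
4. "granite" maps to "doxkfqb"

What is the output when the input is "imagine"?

Rule — shift every letter 3 places backward in the alphabet (wrapping around).
"imagine" → "fjxdfkb".

fjxdfkb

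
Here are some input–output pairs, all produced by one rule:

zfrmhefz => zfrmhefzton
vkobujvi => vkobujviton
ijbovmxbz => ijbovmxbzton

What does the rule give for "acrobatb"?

The rule is to append "ton".
On "acrobatb" that produces "acrobatbton".

acrobatbton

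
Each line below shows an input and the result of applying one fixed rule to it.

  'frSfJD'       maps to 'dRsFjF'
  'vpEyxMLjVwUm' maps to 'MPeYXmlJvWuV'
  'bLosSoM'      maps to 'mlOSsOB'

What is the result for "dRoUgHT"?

The transformation: flip the case of every letter, then swap the first and last characters.
On "dRoUgHT": the first step gives "DrOuGht", and the second then gives "trOuGhD".

trOuGhD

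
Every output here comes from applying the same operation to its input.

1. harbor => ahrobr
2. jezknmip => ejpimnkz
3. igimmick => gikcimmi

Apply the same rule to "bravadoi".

rbiodava

Rule — move the first 2 characters to the end (rotate left by 2), then reverse the string.
"bravadoi" → "avadoibr" → "rbiodava".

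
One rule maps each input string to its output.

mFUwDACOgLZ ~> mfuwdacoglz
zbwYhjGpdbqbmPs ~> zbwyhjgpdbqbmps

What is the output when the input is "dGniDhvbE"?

dgnidhvbe

The pattern: convert every letter to lowercase.
"dGniDhvbE" → "dgnidhvbe".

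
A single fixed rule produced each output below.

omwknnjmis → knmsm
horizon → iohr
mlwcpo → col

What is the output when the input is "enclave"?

lvec

Each output is the input with this applied: move the first 3 characters to the end (rotate left by 3), then keep every other character starting from the first (positions 1st, 3rd, 5th, ...).
Working it through for "enclave": intermediate "laveenc", final "lvec".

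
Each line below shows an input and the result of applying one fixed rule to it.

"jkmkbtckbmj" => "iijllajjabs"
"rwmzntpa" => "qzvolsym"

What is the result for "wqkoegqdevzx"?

What's happening: take characters alternately from the front and the back (1st, last, 2nd, 2nd-last, ...), then shift every letter 1 place backward in the alphabet (wrapping around).
Applying both steps to "wqkoegqdevzx": "wxqzkvoeedgq", then "vwpyjunddcfp".

vwpyjunddcfp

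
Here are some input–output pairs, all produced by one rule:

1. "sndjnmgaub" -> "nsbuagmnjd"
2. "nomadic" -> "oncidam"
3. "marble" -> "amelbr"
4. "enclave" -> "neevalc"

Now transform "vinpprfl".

ivlfrppn

In each case the input is transformed by: move the first 2 characters to the end (rotate left by 2), then reverse the string.
"vinpprfl" → "npprflvi" → "ivlfrppn".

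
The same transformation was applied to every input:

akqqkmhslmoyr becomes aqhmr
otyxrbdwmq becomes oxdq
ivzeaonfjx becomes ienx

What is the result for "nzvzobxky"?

What's happening: keep one character in every 3, starting at position 1 (positions 1st, 4th, 7th, ...).
"nzvzobxky" → "nzx".

nzx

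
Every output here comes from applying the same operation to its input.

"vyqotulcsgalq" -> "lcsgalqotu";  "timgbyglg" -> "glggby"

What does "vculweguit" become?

Looking at the pairs, the operation is to delete the first 3 characters, then move the first 3 characters to the end (rotate left by 3).
For "vculweguit", step one produces "lweguit"; step two turns that into "guitlwe".

guitlwe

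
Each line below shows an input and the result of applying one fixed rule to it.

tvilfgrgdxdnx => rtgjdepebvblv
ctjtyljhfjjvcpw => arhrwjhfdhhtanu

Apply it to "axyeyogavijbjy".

yvwcwmeytghzhw

The pattern: shift every letter 2 places backward in the alphabet (wrapping around).
Applying that to "axyeyogavijbjy" gives "yvwcwmeytghzhw".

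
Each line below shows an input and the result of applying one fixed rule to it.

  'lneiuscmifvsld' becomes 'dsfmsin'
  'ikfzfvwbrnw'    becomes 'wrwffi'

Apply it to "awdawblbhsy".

yhlwda

The rule is to reverse the string, then keep every other character starting from the first (positions 1st, 3rd, 5th, ...).
Starting from "awdawblbhsy": after the first operation, "yshblbwadwa"; after the second, "yhlwda".
(Check on "lneiuscmifvsld": → "dlsvfimcsuienl" → "dsfmsin" ✓)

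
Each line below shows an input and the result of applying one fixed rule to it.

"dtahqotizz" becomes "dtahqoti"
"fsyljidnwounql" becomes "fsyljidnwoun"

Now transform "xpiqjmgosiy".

Looking at the pairs, the operation is to delete the last 2 characters.
On "xpiqjmgosiy" that produces "xpiqjmgos".

xpiqjmgos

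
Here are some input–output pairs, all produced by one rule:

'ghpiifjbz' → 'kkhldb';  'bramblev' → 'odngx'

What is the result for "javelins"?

gnkpu

The pattern: shift every letter 2 places forward in the alphabet (wrapping around), then delete the first 3 characters.
For "javelins", step one produces "lcxgnkpu"; step two turns that into "gnkpu".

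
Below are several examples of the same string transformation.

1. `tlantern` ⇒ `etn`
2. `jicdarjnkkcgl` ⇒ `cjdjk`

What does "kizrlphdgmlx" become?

Rule — move the last 3 characters to the front (rotate right by 3), then keep one character in every 3, starting at position 1 (positions 1st, 4th, 7th, ...).
Working it through for "kizrlphdgmlx": intermediate "mlxkizrlphdg", final "mkrh".

mkrh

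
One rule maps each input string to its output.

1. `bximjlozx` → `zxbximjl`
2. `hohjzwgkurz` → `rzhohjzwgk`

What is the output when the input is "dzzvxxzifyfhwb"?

In each case the input is transformed by: move the last 3 characters to the front (rotate right by 3), then delete the first character.
Working it through for "dzzvxxzifyfhwb": intermediate "hwbdzzvxxzifyf", final "wbdzzvxxzifyf".

wbdzzvxxzifyf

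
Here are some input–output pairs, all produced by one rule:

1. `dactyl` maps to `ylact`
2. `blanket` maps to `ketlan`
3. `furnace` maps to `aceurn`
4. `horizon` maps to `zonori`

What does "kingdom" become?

doming

The transformation: delete the first character, then move the first 3 characters to the end (rotate left by 3).
On "kingdom": the first step gives "ingdom", and the second then gives "doming".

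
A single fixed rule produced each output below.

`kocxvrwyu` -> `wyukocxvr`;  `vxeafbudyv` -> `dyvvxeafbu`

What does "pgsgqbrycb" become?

ycbpgsgqbr

The rule is to move the last 3 characters to the front (rotate right by 3).
"pgsgqbrycb" → "ycbpgsgqbr".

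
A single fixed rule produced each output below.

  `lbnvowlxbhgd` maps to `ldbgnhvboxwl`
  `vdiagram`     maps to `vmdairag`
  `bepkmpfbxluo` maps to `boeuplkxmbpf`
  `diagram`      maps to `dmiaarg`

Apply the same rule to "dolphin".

What's happening: take characters alternately from the front and the back (1st, last, 2nd, 2nd-last, ...).
Doing the same to "dolphin": "dnoilhp".

dnoilhp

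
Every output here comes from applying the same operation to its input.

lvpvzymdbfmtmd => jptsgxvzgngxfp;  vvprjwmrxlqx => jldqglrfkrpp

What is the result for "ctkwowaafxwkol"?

eqiquuzrqeifwn

What's happening: move the first 2 characters to the end (rotate left by 2), then shift every letter 6 places backward in the alphabet (wrapping around).
"ctkwowaafxwkol" → "kwowaafxwkolct" → "eqiquuzrqeifwn".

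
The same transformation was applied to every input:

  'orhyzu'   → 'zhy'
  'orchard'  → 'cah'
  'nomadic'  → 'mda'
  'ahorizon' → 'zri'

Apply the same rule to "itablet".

alb

The rule is to take characters alternately from the front and the back (1st, last, 2nd, 2nd-last, ...), then keep only the last 3 characters.
For "itablet", step one produces "ittealb"; step two turns that into "alb".
(Check on "nomadic": → "ncoimda" → "mda" ✓)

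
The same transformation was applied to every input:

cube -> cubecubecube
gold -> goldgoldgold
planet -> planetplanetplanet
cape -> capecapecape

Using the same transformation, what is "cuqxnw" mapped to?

The rule is to write the whole string 3 times in a row.
So "cuqxnw" becomes "cuqxnwcuqxnwcuqxnw".

cuqxnwcuqxnwcuqxnw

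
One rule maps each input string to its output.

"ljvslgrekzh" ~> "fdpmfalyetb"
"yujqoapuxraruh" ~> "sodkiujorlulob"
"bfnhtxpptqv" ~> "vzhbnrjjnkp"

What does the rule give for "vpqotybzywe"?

The pattern: shift every letter 6 places backward in the alphabet (wrapping around).
"vpqotybzywe" → "pjkinsvtsqy".

pjkinsvtsqy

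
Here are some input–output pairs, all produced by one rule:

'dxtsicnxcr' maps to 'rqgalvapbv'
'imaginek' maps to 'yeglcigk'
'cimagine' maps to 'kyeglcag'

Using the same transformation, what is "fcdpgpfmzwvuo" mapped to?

bnendkxutsmda

What's happening: shift every letter 2 places backward in the alphabet (wrapping around), then move the first 2 characters to the end (rotate left by 2).
For "fcdpgpfmzwvuo" the result is "bnendkxutsmda".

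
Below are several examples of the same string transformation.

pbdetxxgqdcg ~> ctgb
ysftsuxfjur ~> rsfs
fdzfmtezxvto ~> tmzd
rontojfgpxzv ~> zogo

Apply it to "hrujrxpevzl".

lrer

The rule is to keep one character in every 3, starting at position 2 (positions 2nd, 5th, 8th, ...), then swap the first and last characters.
Applying both steps to "hrujrxpevzl": "rrel", then "lrer".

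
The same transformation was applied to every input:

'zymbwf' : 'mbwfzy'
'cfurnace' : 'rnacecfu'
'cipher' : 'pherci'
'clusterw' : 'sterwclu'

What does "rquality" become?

In each case the input is transformed by: move the last character to the front, then swap the front and back halves of the string.
Starting from "rquality": after the first operation, "yrqualit"; after the second, "alityrqu".

alityrqu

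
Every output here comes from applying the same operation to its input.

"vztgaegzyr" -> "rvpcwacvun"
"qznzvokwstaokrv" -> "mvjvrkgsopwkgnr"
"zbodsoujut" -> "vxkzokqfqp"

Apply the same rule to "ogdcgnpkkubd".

What's happening: shift every letter 4 places backward in the alphabet (wrapping around).
Applying that to "ogdcgnpkkubd" gives "kczycjlggqxz".

kczycjlggqxz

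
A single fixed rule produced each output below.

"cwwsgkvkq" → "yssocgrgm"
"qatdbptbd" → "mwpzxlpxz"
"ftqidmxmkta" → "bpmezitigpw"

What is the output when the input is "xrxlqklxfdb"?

Rule — shift every letter 4 places backward in the alphabet (wrapping around).
Doing the same to "xrxlqklxfdb": "tnthmghtbzx".

tnthmghtbzx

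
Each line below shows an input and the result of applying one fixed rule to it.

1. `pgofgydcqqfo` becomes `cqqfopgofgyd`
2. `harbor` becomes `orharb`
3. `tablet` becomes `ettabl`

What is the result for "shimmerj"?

Looking at the pairs, the operation is to move the first character to the end, then swap the front and back halves of the string.
Doing the same to "shimmerj": "erjshimm".

erjshimm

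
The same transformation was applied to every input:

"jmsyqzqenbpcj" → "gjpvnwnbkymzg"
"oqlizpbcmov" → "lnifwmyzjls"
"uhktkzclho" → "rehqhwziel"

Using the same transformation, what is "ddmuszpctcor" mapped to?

Looking at the pairs, the operation is to shift every letter 3 places backward in the alphabet (wrapping around).
Doing the same to "ddmuszpctcor": "aajrpwmzqzlo".

aajrpwmzqzlo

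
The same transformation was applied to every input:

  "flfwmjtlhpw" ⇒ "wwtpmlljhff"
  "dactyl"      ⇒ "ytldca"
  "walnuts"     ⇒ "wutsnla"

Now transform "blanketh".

tnlkheba

Looking at the pairs, the operation is to sort the characters into reverse alphabetical order.
So "blanketh" becomes "tnlkheba".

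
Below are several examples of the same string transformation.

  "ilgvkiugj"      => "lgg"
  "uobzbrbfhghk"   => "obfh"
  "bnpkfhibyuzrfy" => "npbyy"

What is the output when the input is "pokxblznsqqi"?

okns

Each output is the input with this applied: swap each adjacent pair of characters (1↔2, 3↔4, ...), then keep one character in every 3, starting at position 1 (positions 1st, 4th, 7th, ...).
On "pokxblznsqqi": the first step gives "opxklbnzqsiq", and the second then gives "okns".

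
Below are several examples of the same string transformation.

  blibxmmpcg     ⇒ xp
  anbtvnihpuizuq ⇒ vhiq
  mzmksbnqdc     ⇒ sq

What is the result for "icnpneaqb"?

nq

The transformation: delete the first 2 characters, then keep one character in every 3, starting at position 3 (positions 3rd, 6th, 9th, ...).
"icnpneaqb" → "npneaqb" → "nq".
(Check on "blibxmmpcg": → "ibxmmpcg" → "xp" ✓)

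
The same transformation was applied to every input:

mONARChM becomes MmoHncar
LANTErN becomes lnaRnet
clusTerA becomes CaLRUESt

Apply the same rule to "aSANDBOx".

Each output is the input with this applied: flip the case of every letter, then take characters alternately from the front and the back (1st, last, 2nd, 2nd-last, ...).
Applying both steps to "aSANDBOx": "AsandboX", then "AXsoabnd".

AXsoabnd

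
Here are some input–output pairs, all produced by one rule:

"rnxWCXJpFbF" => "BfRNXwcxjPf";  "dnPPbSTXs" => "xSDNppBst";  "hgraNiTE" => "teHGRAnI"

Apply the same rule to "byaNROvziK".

The pattern: move the last 2 characters to the front (rotate right by 2), then flip the case of every letter.
Working it through for "byaNROvziK": intermediate "iKbyaNROvz", final "IkBYAnroVZ".

IkBYAnroVZ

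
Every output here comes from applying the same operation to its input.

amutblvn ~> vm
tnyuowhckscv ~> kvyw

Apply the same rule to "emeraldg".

The rule is to swap the front and back halves of the string, then keep one character in every 3, starting at position 3 (positions 3rd, 6th, 9th, ...).
For "emeraldg", step one produces "aldgemer"; step two turns that into "dm".

dm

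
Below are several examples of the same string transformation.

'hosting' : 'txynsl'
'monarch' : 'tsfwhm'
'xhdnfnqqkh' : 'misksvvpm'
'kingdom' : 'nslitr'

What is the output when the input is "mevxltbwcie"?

jacqygbhnj

What's happening: shift every letter 5 places forward in the alphabet (wrapping around), then delete the first character.
Applying both steps to "mevxltbwcie": "rjacqygbhnj", then "jacqygbhnj".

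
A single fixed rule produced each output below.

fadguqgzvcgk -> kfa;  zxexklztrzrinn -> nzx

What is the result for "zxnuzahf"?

The transformation: move the first 2 characters to the end (rotate left by 2), then keep only the last 3 characters.
Starting from "zxnuzahf": after the first operation, "nuzahfzx"; after the second, "fzx".
(Check on "zxexklztrzrinn": → "exklztrzrinnzx" → "nzx" ✓)

fzx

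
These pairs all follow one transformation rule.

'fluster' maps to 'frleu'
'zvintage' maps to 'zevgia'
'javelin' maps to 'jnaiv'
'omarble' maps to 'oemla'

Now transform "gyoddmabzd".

gdyzobda

Rule — take characters alternately from the front and the back (1st, last, 2nd, 2nd-last, ...), then delete the last 2 characters.
"gyoddmabzd" → "gdyzobdadm" → "gdyzobda".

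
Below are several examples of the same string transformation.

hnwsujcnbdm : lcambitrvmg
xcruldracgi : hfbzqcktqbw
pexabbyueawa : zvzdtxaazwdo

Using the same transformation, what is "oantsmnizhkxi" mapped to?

hwjgyhmlrsmzn

Rule — reverse the string, then shift every letter 1 place backward in the alphabet (wrapping around).
Starting from "oantsmnizhkxi": after the first operation, "ixkhzinmstnao"; after the second, "hwjgyhmlrsmzn".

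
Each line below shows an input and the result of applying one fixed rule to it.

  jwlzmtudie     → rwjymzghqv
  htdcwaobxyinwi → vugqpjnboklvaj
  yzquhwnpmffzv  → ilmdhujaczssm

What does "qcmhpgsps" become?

fdpzuctfc

In each case the input is transformed by: move the last character to the front, then shift every letter 13 places forward in the alphabet (wrapping around) — i.e. ROT13.
Working it through for "qcmhpgsps": intermediate "sqcmhpgsp", final "fdpzuctfc".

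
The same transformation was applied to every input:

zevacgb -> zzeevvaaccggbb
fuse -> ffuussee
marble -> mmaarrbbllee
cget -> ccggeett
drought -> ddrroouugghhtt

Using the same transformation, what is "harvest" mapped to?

What's happening: double every character.
Doing the same to "harvest": "hhaarrvveesstt".

hhaarrvveesstt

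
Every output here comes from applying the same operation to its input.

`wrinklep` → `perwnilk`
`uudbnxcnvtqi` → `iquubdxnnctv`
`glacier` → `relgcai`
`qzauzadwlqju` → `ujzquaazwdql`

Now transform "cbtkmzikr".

rkbcktzmi

In each case the input is transformed by: move the last 2 characters to the front (rotate right by 2), then swap each adjacent pair of characters (1↔2, 3↔4, ...).
"cbtkmzikr" → "rkbcktzmi".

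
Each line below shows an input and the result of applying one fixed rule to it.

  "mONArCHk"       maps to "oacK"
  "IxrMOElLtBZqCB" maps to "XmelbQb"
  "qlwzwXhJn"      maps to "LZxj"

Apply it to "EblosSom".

The transformation: keep every other character starting from the second (positions 2nd, 4th, 6th, ...), then flip the case of every letter.
Working it through for "EblosSom": intermediate "boSm", final "BOsM".

BOsM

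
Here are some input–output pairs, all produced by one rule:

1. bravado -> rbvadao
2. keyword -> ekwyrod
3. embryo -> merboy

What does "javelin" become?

What's happening: swap each adjacent pair of characters (1↔2, 3↔4, ...).
So "javelin" becomes "ajeviln".

ajeviln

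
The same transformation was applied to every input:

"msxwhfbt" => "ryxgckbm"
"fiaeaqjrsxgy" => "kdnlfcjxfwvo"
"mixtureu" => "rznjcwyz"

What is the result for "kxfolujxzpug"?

The transformation: shift every letter 5 places forward in the alphabet (wrapping around), then take characters alternately from the front and the back (1st, last, 2nd, 2nd-last, ...).
Working it through for "kxfolujxzpug": intermediate "pcktqzoceuzl", final "plczkuteqczo".

plczkuteqczo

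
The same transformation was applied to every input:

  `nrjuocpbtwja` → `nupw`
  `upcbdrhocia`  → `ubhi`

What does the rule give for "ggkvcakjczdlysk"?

The rule is to keep one character in every 3, starting at position 1 (positions 1st, 4th, 7th, ...).
Doing the same to "ggkvcakjczdlysk": "gvkzy".

gvkzy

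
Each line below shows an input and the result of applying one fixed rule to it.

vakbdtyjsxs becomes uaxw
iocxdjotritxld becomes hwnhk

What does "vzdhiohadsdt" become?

What's happening: keep one character in every 3, starting at position 1 (positions 1st, 4th, 7th, ...), then shift every letter 1 place backward in the alphabet (wrapping around).
"vzdhiohadsdt" → "vhhs" → "uggr".
(Check on "vakbdtyjsxs": → "vbyx" → "uaxw" ✓)

uggr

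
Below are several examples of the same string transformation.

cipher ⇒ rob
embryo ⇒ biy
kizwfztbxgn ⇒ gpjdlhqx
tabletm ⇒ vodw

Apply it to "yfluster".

The transformation: shift every letter 10 places forward in the alphabet (wrapping around), then delete the first 3 characters.
Applying both steps to "yfluster": "ipvecdob", then "ecdob".

ecdob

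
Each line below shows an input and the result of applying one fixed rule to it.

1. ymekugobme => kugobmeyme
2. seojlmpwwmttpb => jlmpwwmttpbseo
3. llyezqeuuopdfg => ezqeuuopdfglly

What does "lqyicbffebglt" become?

icbffebgltlqy

In each case the input is transformed by: move the first 3 characters to the end (rotate left by 3).
Doing the same to "lqyicbffebglt": "icbffebgltlqy".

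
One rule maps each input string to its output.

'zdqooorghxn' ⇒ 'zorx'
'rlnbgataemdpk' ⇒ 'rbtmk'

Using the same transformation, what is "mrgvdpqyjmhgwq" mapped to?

The rule is to keep one character in every 3, starting at position 1 (positions 1st, 4th, 7th, ...).
On "mrgvdpqyjmhgwq" that produces "mvqmw".

mvqmw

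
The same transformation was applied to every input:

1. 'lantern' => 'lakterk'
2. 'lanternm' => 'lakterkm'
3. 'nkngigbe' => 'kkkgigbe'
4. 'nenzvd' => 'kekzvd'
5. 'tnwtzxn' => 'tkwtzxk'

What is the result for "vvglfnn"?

The pattern: replace every "n" with "k".
So "vvglfnn" becomes "vvglfkk".

vvglfkk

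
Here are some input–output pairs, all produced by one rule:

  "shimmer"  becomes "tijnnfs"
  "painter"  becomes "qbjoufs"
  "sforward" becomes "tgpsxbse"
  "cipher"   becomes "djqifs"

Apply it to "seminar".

What's happening: shift every letter 1 place forward in the alphabet (wrapping around).
For "seminar" the result is "tfnjobs".

tfnjobs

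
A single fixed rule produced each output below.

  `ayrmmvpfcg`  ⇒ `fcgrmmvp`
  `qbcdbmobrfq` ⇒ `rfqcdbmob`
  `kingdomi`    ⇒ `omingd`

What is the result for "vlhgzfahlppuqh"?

uqhhgzfahlpp

The rule is to delete the first 2 characters, then move the last 3 characters to the front (rotate right by 3).
Working it through for "vlhgzfahlppuqh": intermediate "hgzfahlppuqh", final "uqhhgzfahlpp".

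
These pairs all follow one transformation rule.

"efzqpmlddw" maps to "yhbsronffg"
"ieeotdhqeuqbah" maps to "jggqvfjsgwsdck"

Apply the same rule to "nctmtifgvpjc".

eevovkhixrlp

Each output is the input with this applied: swap the first and last characters, then shift every letter 2 places forward in the alphabet (wrapping around).
Working it through for "nctmtifgvpjc": intermediate "cctmtifgvpjn", final "eevovkhixrlp".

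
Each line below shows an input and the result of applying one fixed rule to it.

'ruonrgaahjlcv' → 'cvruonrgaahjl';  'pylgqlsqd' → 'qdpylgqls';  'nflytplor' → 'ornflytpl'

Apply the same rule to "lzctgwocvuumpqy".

qylzctgwocvuump

What's happening: move the last 2 characters to the front (rotate right by 2).
So "lzctgwocvuumpqy" becomes "qylzctgwocvuump".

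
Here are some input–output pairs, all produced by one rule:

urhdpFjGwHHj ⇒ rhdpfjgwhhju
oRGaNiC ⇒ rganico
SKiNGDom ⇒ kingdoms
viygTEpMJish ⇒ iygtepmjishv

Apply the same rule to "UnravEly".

nravelyu

In each case the input is transformed by: move the first character to the end, then convert every letter to lowercase.
Starting from "UnravEly": after the first operation, "nravElyU"; after the second, "nravelyu".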